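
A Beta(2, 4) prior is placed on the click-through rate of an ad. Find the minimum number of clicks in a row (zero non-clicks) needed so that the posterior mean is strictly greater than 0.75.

After k clicks and 0 non-clicks the posterior is Beta(2+k, 4), with mean (2+k)/(2+4+k).
Set (2+k)/(6+k) > 0.75 and solve: k > (0.75·6 − 2)/(1 − 0.75) = 10.000.
The smallest integer exceeding 10.000 is 11, and checking k=11: (13)/(17) = 0.7647 > 0.75.

k = 11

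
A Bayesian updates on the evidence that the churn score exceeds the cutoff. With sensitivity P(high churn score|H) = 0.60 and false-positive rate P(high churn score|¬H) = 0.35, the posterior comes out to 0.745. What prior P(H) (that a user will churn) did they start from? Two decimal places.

P(H) = 0.63

Bayes' rule in odds form gives O(H|E) = O(H)·[P(E|H)/P(E|¬H)], hence O(H) = O(H|E)/LR.
Posterior odds = 0.745/(1−0.745) = 2.9216. LR = 0.60/0.35 = 1.7143.
Prior odds = 2.9216/1.7143 = 1.7043, so P(H) = 1.7043/(1+1.7043) ≈ 0.63.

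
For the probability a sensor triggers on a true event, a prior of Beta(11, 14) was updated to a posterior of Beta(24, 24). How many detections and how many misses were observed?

Under Beta–binomial conjugacy the posterior parameters are (a+s, b+f).
So s = 24 − 11 = 13 and f = 24 − 14 = 10.

13 detections and 10 misses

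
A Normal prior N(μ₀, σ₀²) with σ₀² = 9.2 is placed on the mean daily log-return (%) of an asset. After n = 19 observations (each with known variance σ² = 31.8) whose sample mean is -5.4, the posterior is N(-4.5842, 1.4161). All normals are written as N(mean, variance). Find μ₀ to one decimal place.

μ₀ = -0.1

The posterior mean is a precision-weighted average: μ_n = (τ₀μ₀ + τ_data·x̄)/(τ₀+τ_data), with τ₀=1/σ₀² and τ_data=n/σ².
Here τ₀ = 1/9.2 = 0.108696 and τ_data = 19/31.8 = 0.597484, so τ_n = 0.706180.
Rearranging for μ₀: μ₀ = (μ_n·τ_n − τ_data·x̄)/τ₀ = (-4.5842·0.706180 − 0.597484·-5.4) / 0.108696 = -0.010857/0.108696 ≈ -0.1.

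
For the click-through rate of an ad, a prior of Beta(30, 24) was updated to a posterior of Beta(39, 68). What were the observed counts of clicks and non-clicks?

9 clicks and 44 non-clicks

Under Beta–binomial conjugacy the posterior parameters are (a+s, b+f).
So s = 39 − 30 = 9 and f = 68 − 24 = 44.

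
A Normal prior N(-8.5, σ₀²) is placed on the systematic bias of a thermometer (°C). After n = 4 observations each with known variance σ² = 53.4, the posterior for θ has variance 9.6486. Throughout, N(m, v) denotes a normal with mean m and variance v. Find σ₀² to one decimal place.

σ₀² = 34.8

For the Normal–Normal model with known σ², precisions add: τ_n = τ₀ + n/σ².
So 1/σ₀² = 1/9.6486 − 4/53.4 = 0.103642 − 0.074906 = 0.028736.
Hence σ₀² = 1/0.028736 ≈ 34.8.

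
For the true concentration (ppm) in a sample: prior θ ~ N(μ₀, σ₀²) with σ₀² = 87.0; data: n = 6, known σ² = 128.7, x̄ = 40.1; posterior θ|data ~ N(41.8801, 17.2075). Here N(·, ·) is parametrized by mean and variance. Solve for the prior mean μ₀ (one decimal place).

The posterior mean is a precision-weighted average: μ_n = (τ₀μ₀ + τ_data·x̄)/(τ₀+τ_data), with τ₀=1/σ₀² and τ_data=n/σ².
Here τ₀ = 1/87.0 = 0.011494 and τ_data = 6/128.7 = 0.046620, so τ_n = 0.058114.
Rearranging for μ₀: μ₀ = (μ_n·τ_n − τ_data·x̄)/τ₀ = (41.8801·0.058114 − 0.046620·40.1) / 0.011494 = 0.564358/0.011494 ≈ 49.1.

μ₀ = 49.1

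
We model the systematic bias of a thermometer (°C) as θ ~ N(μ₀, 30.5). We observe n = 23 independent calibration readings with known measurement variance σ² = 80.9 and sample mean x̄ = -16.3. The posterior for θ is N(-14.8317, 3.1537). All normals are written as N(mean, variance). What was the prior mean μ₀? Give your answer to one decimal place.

μ₀ = -2.1

With known observation variance, the Normal–Normal posterior has precision τ_n = τ₀ + n/σ² and mean μ_n = (τ₀μ₀ + (n/σ²)x̄)/τ_n.
Here τ₀ = 1/30.5 = 0.032787 and τ_data = 23/80.9 = 0.284302, so τ_n = 0.317089.
Rearranging for μ₀: μ₀ = (μ_n·τ_n − τ_data·x̄)/τ₀ = (-14.8317·0.317089 − 0.284302·-16.3) / 0.032787 = -0.068846/0.032787 ≈ -2.1.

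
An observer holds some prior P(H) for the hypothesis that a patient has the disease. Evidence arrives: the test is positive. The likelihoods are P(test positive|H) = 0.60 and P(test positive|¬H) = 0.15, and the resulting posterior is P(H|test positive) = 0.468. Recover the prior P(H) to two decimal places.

P(H) = 0.18

Bayes' rule in odds form gives O(H|E) = O(H)·[P(E|H)/P(E|¬H)], hence O(H) = O(H|E)/LR.
Posterior odds = 0.468/(1−0.468) = 0.8797. LR = 0.60/0.15 = 4.0000.
Prior odds = 0.8797/4.0000 = 0.2199, so P(H) = 0.2199/(1+0.2199) ≈ 0.18.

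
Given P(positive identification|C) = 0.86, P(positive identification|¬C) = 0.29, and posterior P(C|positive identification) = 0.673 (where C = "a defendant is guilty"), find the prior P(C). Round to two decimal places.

P(C) = 0.41

In odds form, posterior odds = prior odds × likelihood ratio, so prior odds = posterior odds ÷ LR.
Posterior odds = 0.673/(1−0.673) = 2.0581. LR = 0.86/0.29 = 2.9655.
Prior odds = 2.0581/2.9655 = 0.6940, so P(C) = 0.6940/(1+0.6940) ≈ 0.41.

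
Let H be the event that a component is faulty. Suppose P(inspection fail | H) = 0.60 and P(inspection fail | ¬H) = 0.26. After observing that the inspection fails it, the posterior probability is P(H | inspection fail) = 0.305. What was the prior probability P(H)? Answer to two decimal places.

Bayes' rule in odds form gives O(H|E) = O(H)·[P(E|H)/P(E|¬H)], hence O(H) = O(H|E)/LR.
Posterior odds = 0.305/(1−0.305) = 0.4388. LR = 0.60/0.26 = 2.3077.
Prior odds = 0.4388/2.3077 = 0.1901, so P(H) = 0.1901/(1+0.1901) ≈ 0.16.

P(H) = 0.16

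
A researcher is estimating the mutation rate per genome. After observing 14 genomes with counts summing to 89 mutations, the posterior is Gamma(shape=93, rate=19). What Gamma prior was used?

A Gamma(α, β) prior (rate parametrization) on a Poisson rate with n observations summing to S gives posterior Gamma(α+S, β+n).
So α = 93 − 89 = 4 and β = 19 − 14 = 5.

Gamma(shape=4, rate=5)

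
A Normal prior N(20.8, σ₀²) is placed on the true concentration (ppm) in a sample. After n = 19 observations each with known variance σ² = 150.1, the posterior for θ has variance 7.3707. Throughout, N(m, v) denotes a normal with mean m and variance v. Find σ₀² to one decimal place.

σ₀² = 110.0

For the Normal–Normal model with known σ², precisions add: τ_n = τ₀ + n/σ².
So 1/σ₀² = 1/7.3707 − 19/150.1 = 0.135672 − 0.126582 = 0.009090.
Hence σ₀² = 1/0.009090 ≈ 110.0.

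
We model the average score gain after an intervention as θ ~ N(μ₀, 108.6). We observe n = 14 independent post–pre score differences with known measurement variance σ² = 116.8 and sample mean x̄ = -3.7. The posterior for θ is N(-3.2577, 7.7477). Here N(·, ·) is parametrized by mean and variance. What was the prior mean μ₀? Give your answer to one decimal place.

μ₀ = 2.5

The posterior mean is a precision-weighted average: μ_n = (τ₀μ₀ + τ_data·x̄)/(τ₀+τ_data), with τ₀=1/σ₀² and τ_data=n/σ².
Here τ₀ = 1/108.6 = 0.009208 and τ_data = 14/116.8 = 0.119863, so τ_n = 0.129071.
Rearranging for μ₀: μ₀ = (μ_n·τ_n − τ_data·x̄)/τ₀ = (-3.2577·0.129071 − 0.119863·-3.7) / 0.009208 = 0.023019/0.009208 ≈ 2.5.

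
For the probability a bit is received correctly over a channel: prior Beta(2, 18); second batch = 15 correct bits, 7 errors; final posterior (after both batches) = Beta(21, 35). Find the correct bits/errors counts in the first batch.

Because Beta–binomial updating is additive in the counts, the combined data contributed (α_post−α_prior, β_post−β_prior) successes and failures.
Total across both batches: 21−2=19 correct bits, 35−18=17 errors.
Subtract the second batch: 19−15=4 correct bits and 17−7=10 errors.

4 correct bits and 10 errors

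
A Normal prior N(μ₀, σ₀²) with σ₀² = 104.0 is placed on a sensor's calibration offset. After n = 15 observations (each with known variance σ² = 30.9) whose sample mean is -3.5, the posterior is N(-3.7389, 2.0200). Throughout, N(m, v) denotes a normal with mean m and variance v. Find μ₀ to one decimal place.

The posterior mean is a precision-weighted average: μ_n = (τ₀μ₀ + τ_data·x̄)/(τ₀+τ_data), with τ₀=1/σ₀² and τ_data=n/σ².
Here τ₀ = 1/104.0 = 0.009615 and τ_data = 15/30.9 = 0.485437, so τ_n = 0.495052.
Rearranging for μ₀: μ₀ = (μ_n·τ_n − τ_data·x̄)/τ₀ = (-3.7389·0.495052 − 0.485437·-3.5) / 0.009615 = -0.151920/0.009615 ≈ -15.8.

μ₀ = -15.8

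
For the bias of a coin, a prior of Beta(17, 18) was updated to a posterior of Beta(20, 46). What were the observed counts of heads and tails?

A Beta(α, β) prior with s successes and f failures in binomial data gives a Beta(α+s, β+f) posterior.
So s = 20 − 17 = 3 and f = 46 − 18 = 28.

3 heads and 28 tails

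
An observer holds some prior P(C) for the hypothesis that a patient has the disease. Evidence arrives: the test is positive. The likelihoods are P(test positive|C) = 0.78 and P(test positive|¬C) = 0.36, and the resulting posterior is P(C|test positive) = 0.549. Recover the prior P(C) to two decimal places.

P(C) = 0.36

In odds form, posterior odds = prior odds × likelihood ratio, so prior odds = posterior odds ÷ LR.
Posterior odds = 0.549/(1−0.549) = 1.2173. LR = 0.78/0.36 = 2.1667.
Prior odds = 1.2173/2.1667 = 0.5618, so P(C) = 0.5618/(1+0.5618) ≈ 0.36.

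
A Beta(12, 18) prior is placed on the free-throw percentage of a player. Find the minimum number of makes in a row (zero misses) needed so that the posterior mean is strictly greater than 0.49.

After k makes and 0 misses the posterior is Beta(12+k, 18), with mean (12+k)/(12+18+k).
Set (12+k)/(30+k) > 0.49 and solve: k > (0.49·30 − 12)/(1 − 0.49) = 5.294.
The smallest integer exceeding 5.294 is 6, and checking k=6: (18)/(36) = 0.5000 > 0.49.

k = 6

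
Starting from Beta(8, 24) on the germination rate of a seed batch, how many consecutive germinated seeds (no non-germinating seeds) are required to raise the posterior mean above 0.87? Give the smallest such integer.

After k germinated seeds and 0 non-germinating seeds the posterior is Beta(8+k, 24), with mean (8+k)/(8+24+k).
Set (8+k)/(32+k) > 0.87 and solve: k > (0.87·32 − 8)/(1 − 0.87) = 152.615.
The smallest integer exceeding 152.615 is 153.

k = 153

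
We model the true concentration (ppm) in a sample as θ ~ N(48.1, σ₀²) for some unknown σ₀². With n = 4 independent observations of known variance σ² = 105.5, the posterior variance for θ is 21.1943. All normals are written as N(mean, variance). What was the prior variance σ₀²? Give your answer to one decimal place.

For the Normal–Normal model with known σ², precisions add: τ_n = τ₀ + n/σ².
So 1/σ₀² = 1/21.1943 − 4/105.5 = 0.047182 − 0.037915 = 0.009267.
Hence σ₀² = 1/0.009267 ≈ 107.9.

σ₀² = 107.9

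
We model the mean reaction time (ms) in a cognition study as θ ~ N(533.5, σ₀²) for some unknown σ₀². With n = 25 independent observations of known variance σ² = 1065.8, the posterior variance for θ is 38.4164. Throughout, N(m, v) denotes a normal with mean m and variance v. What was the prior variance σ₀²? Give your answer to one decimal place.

σ₀² = 388.5

For the Normal–Normal model with known σ², precisions add: τ_n = τ₀ + n/σ².
So 1/σ₀² = 1/38.4164 − 25/1065.8 = 0.026031 − 0.023457 = 0.002574.
Hence σ₀² = 1/0.002574 ≈ 388.5.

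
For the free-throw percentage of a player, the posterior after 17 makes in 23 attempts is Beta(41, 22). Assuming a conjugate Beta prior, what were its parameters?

Beta(24, 16)

Under Beta–binomial conjugacy the posterior parameters are (α+s, β+f).
So α = 41 − 17 = 24 and β = 22 − 6 = 16.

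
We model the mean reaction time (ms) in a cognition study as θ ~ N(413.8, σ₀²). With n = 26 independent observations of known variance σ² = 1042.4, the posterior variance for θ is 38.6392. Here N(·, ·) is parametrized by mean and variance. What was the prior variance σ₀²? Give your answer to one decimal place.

For the Normal–Normal model with known σ², precisions add: τ_n = τ₀ + n/σ².
So 1/σ₀² = 1/38.6392 − 26/1042.4 = 0.025880 − 0.024942 = 0.000938.
Hence σ₀² = 1/0.000938 ≈ 1066.1.

σ₀² = 1066.1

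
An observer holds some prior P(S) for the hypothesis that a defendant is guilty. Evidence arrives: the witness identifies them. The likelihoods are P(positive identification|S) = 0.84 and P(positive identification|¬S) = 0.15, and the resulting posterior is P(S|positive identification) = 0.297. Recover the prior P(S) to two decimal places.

In odds form, posterior odds = prior odds × likelihood ratio, so prior odds = posterior odds ÷ LR.
Posterior odds = 0.297/(1−0.297) = 0.4225. LR = 0.84/0.15 = 5.6000.
Prior odds = 0.4225/5.6000 = 0.0754, so P(S) = 0.0754/(1+0.0754) ≈ 0.07.

P(S) = 0.07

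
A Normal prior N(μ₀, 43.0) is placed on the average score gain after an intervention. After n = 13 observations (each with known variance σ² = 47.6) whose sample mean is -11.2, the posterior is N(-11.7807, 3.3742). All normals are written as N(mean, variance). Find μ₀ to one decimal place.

The posterior mean is a precision-weighted average: μ_n = (τ₀μ₀ + τ_data·x̄)/(τ₀+τ_data), with τ₀=1/σ₀² and τ_data=n/σ².
Here τ₀ = 1/43.0 = 0.023256 and τ_data = 13/47.6 = 0.273109, so τ_n = 0.296365.
Rearranging for μ₀: μ₀ = (μ_n·τ_n − τ_data·x̄)/τ₀ = (-11.7807·0.296365 − 0.273109·-11.2) / 0.023256 = -0.432566/0.023256 ≈ -18.6.

μ₀ = -18.6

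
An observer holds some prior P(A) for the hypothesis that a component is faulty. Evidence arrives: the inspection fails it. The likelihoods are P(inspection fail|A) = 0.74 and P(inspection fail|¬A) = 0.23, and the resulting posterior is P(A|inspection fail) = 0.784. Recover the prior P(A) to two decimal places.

In odds form, posterior odds = prior odds × likelihood ratio, so prior odds = posterior odds ÷ LR.
Posterior odds = 0.784/(1−0.784) = 3.6296. LR = 0.74/0.23 = 3.2174.
Prior odds = 3.6296/3.2174 = 1.1281, so P(A) = 1.1281/(1+1.1281) ≈ 0.53.

P(A) = 0.53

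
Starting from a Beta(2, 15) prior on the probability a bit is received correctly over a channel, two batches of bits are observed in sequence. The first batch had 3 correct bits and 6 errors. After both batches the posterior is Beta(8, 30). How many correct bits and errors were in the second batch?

3 correct bits and 9 errors

Because Beta–binomial updating is additive in the counts, the combined data contributed (α_post−α_prior, β_post−β_prior) successes and failures.
Total across both batches: 8−2=6 correct bits, 30−15=15 errors.
Subtract the first batch: 6−3=3 correct bits and 15−6=9 errors.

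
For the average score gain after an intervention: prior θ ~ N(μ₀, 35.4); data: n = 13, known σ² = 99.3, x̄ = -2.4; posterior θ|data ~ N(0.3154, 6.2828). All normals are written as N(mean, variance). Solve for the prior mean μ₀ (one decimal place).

μ₀ = 12.9

With known observation variance, the Normal–Normal posterior has precision τ_n = τ₀ + n/σ² and mean μ_n = (τ₀μ₀ + (n/σ²)x̄)/τ_n.
Here τ₀ = 1/35.4 = 0.028249 and τ_data = 13/99.3 = 0.130916, so τ_n = 0.159165.
Rearranging for μ₀: μ₀ = (μ_n·τ_n − τ_data·x̄)/τ₀ = (0.3154·0.159165 − 0.130916·-2.4) / 0.028249 = 0.364399/0.028249 ≈ 12.9.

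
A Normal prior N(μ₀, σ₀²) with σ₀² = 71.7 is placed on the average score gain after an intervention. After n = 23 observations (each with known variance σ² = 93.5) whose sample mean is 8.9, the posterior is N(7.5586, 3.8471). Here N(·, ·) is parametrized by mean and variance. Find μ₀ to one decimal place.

μ₀ = -16.1

With known observation variance, the Normal–Normal posterior has precision τ_n = τ₀ + n/σ² and mean μ_n = (τ₀μ₀ + (n/σ²)x̄)/τ_n.
Here τ₀ = 1/71.7 = 0.013947 and τ_data = 23/93.5 = 0.245989, so τ_n = 0.259936.
Rearranging for μ₀: μ₀ = (μ_n·τ_n − τ_data·x̄)/τ₀ = (7.5586·0.259936 − 0.245989·8.9) / 0.013947 = -0.224550/0.013947 ≈ -16.1.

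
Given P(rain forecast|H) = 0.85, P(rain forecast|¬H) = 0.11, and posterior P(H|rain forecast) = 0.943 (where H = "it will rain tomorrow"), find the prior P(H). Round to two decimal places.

P(H) = 0.68

In odds form, posterior odds = prior odds × likelihood ratio, so prior odds = posterior odds ÷ LR.
Posterior odds = 0.943/(1−0.943) = 16.5439. LR = 0.85/0.11 = 7.7273.
Prior odds = 16.5439/7.7273 = 2.1410, so P(H) = 2.1410/(1+2.1410) ≈ 0.68.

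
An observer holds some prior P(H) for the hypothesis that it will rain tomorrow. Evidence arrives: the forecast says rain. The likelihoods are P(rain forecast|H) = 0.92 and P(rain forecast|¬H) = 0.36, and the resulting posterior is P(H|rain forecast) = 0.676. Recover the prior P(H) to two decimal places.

In odds form, posterior odds = prior odds × likelihood ratio, so prior odds = posterior odds ÷ LR.
Posterior odds = 0.676/(1−0.676) = 2.0864. LR = 0.92/0.36 = 2.5556.
Prior odds = 2.0864/2.5556 = 0.8164, so P(H) = 0.8164/(1+0.8164) ≈ 0.45.

P(H) = 0.45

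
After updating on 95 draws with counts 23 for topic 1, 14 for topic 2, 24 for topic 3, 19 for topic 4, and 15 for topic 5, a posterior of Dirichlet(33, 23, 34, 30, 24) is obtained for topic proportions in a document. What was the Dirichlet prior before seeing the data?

For a Dirichlet(α) prior with multinomial counts c, the posterior is Dirichlet(α + c) componentwise.
Subtract each count from the matching posterior parameter: 33−23=10, 23−14=9, 34−24=10, 30−19=11, 24−15=9.

Dirichlet(10, 9, 10, 11, 9)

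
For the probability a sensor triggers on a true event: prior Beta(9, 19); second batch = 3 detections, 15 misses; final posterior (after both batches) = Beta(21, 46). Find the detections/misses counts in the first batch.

9 detections and 12 misses

Sequential conjugate updates are equivalent to a single update on the pooled data, so total successes = posterior α − prior α and total failures = posterior β − prior β.
Total across both batches: 21−9=12 detections, 46−19=27 misses.
Subtract the second batch: 12−3=9 detections and 27−15=12 misses.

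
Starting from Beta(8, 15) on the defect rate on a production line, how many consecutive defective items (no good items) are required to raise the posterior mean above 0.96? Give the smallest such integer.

After k defective items and 0 good items the posterior is Beta(8+k, 15), with mean (8+k)/(8+15+k).
Set (8+k)/(23+k) > 0.96 and solve: k > (0.96·23 − 8)/(1 − 0.96) = 352.000.
The smallest integer exceeding 352.000 is 353, and checking k=353: (361)/(376) = 0.9601 > 0.96.

k = 353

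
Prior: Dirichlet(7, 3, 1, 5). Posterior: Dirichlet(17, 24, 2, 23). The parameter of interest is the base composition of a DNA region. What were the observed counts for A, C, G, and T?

counts (10, 21, 1, 18)

For a Dirichlet(α) prior with multinomial counts c, the posterior is Dirichlet(α + c) componentwise.
Counts are posterior − prior componentwise: 17−7=10, 24−3=21, 2−1=1, 23−5=18.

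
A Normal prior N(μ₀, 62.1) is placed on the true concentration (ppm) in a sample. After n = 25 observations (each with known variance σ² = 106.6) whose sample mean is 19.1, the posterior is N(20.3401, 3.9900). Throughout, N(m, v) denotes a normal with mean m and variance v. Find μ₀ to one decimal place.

With known observation variance, the Normal–Normal posterior has precision τ_n = τ₀ + n/σ² and mean μ_n = (τ₀μ₀ + (n/σ²)x̄)/τ_n.
Here τ₀ = 1/62.1 = 0.016103 and τ_data = 25/106.6 = 0.234522, so τ_n = 0.250625.
Rearranging for μ₀: μ₀ = (μ_n·τ_n − τ_data·x̄)/τ₀ = (20.3401·0.250625 − 0.234522·19.1) / 0.016103 = 0.618367/0.016103 ≈ 38.4.

μ₀ = 38.4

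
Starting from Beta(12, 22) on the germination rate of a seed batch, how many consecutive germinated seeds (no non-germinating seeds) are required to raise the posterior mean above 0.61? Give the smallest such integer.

After k germinated seeds and 0 non-germinating seeds the posterior is Beta(12+k, 22), with mean (12+k)/(12+22+k).
Set (12+k)/(34+k) > 0.61 and solve: k > (0.61·34 − 12)/(1 − 0.61) = 22.410.
The smallest integer exceeding 22.410 is 23.

k = 23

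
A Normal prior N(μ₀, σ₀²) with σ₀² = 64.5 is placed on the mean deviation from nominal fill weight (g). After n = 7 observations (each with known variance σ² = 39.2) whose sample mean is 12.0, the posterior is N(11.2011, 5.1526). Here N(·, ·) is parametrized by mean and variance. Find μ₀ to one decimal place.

With known observation variance, the Normal–Normal posterior has precision τ_n = τ₀ + n/σ² and mean μ_n = (τ₀μ₀ + (n/σ²)x̄)/τ_n.
Here τ₀ = 1/64.5 = 0.015504 and τ_data = 7/39.2 = 0.178571, so τ_n = 0.194075.
Rearranging for μ₀: μ₀ = (μ_n·τ_n − τ_data·x̄)/τ₀ = (11.2011·0.194075 − 0.178571·12.0) / 0.015504 = 0.031001/0.015504 ≈ 2.0.

μ₀ = 2.0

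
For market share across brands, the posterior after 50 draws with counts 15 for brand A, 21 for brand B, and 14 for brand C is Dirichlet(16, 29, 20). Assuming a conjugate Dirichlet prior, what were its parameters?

For a Dirichlet(α) prior with multinomial counts c, the posterior is Dirichlet(α + c) componentwise.
Subtract each count from the matching posterior parameter: 16−15=1, 29−21=8, 20−14=6.

Dirichlet(1, 8, 6)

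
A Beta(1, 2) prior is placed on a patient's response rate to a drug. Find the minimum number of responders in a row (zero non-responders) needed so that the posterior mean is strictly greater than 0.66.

After k responders and 0 non-responders the posterior is Beta(1+k, 2), with mean (1+k)/(1+2+k).
Set (1+k)/(3+k) > 0.66 and solve: k > (0.66·3 − 1)/(1 − 0.66) = 2.882.
The smallest integer exceeding 2.882 is 3.

k = 3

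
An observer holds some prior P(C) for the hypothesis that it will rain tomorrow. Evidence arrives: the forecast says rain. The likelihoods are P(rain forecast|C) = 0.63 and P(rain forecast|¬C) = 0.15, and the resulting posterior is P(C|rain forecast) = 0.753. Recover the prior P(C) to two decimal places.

P(C) = 0.42

In odds form, posterior odds = prior odds × likelihood ratio, so prior odds = posterior odds ÷ LR.
Posterior odds = 0.753/(1−0.753) = 3.0486. LR = 0.63/0.15 = 4.2000.
Prior odds = 3.0486/4.2000 = 0.7259, so P(C) = 0.7259/(1+0.7259) ≈ 0.42.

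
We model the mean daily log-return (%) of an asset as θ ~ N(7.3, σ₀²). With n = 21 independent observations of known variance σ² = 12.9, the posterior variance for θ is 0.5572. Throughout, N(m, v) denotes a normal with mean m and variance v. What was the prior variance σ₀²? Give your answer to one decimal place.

σ₀² = 6.0

For the Normal–Normal model with known σ², precisions add: τ_n = τ₀ + n/σ².
So 1/σ₀² = 1/0.5572 − 21/12.9 = 1.794688 − 1.627907 = 0.166781.
Hence σ₀² = 1/0.166781 ≈ 6.0.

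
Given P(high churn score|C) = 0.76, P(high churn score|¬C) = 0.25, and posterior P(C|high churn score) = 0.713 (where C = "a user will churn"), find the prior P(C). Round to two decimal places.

Bayes' rule in odds form gives O(C|E) = O(C)·[P(E|C)/P(E|¬C)], hence O(C) = O(C|E)/LR.
Posterior odds = 0.713/(1−0.713) = 2.4843. LR = 0.76/0.25 = 3.0400.
Prior odds = 2.4843/3.0400 = 0.8172, so P(C) = 0.8172/(1+0.8172) ≈ 0.45.

P(C) = 0.45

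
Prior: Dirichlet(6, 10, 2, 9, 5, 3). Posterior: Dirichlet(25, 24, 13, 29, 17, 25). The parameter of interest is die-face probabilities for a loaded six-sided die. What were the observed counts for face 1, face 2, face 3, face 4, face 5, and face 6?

For a Dirichlet(α) prior with multinomial counts c, the posterior is Dirichlet(α + c) componentwise.
Counts are posterior − prior componentwise: 25−6=19, 24−10=14, 13−2=11, 29−9=20, 17−5=12, 25−3=22.

counts (19, 14, 11, 20, 12, 22)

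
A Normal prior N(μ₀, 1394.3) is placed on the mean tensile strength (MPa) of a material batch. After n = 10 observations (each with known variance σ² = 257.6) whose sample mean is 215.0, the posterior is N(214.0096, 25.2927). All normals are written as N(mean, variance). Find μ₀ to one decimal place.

μ₀ = 160.4

The posterior mean is a precision-weighted average: μ_n = (τ₀μ₀ + τ_data·x̄)/(τ₀+τ_data), with τ₀=1/σ₀² and τ_data=n/σ².
Here τ₀ = 1/1394.3 = 0.000717 and τ_data = 10/257.6 = 0.038820, so τ_n = 0.039537.
Rearranging for μ₀: μ₀ = (μ_n·τ_n − τ_data·x̄)/τ₀ = (214.0096·0.039537 − 0.038820·215.0) / 0.000717 = 0.114998/0.000717 ≈ 160.4.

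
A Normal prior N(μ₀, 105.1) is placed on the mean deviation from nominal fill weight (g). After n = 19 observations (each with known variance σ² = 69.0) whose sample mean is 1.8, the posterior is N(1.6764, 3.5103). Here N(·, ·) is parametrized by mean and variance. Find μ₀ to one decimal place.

μ₀ = -1.9

With known observation variance, the Normal–Normal posterior has precision τ_n = τ₀ + n/σ² and mean μ_n = (τ₀μ₀ + (n/σ²)x̄)/τ_n.
Here τ₀ = 1/105.1 = 0.009515 and τ_data = 19/69.0 = 0.275362, so τ_n = 0.284877.
Rearranging for μ₀: μ₀ = (μ_n·τ_n − τ_data·x̄)/τ₀ = (1.6764·0.284877 − 0.275362·1.8) / 0.009515 = -0.018084/0.009515 ≈ -1.9.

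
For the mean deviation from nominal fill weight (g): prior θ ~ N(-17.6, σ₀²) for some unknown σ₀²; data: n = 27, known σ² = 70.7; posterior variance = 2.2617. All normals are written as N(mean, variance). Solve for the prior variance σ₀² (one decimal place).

σ₀² = 16.6

For the Normal–Normal model with known σ², precisions add: τ_n = τ₀ + n/σ².
So 1/σ₀² = 1/2.2617 − 27/70.7 = 0.442145 − 0.381895 = 0.060250.
Hence σ₀² = 1/0.060250 ≈ 16.6.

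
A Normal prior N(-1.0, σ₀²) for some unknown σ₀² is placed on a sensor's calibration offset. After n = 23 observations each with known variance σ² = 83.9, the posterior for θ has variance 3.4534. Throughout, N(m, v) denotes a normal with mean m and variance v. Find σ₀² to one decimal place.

Posterior precision equals prior precision plus data precision: 1/σ_n² = 1/σ₀² + n/σ².
So 1/σ₀² = 1/3.4534 − 23/83.9 = 0.289570 − 0.274136 = 0.015434.
Hence σ₀² = 1/0.015434 ≈ 64.8.

σ₀² = 64.8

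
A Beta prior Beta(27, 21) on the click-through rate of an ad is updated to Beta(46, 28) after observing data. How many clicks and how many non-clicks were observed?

19 clicks and 7 non-clicks

Beta is conjugate to the binomial likelihood: posterior = Beta(a+s, b+f).
Match parameters: s=46−27=19, f=28−21=7.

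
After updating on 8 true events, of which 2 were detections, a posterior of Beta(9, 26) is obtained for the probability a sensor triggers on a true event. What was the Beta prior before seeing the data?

Under Beta–binomial conjugacy the posterior parameters are (α+s, β+f).
Subtract the data counts: 9−2=7, 26−6=20.

Beta(7, 20)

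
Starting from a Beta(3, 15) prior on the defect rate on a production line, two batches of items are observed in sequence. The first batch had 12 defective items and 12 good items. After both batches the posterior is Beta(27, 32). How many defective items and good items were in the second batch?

12 defective items and 5 good items

Because Beta–binomial updating is additive in the counts, the combined data contributed (α_post−α_prior, β_post−β_prior) successes and failures.
Total across both batches: 27−3=24 defective items, 32−15=17 good items.
Subtract the first batch: 24−12=12 defective items and 17−12=5 good items.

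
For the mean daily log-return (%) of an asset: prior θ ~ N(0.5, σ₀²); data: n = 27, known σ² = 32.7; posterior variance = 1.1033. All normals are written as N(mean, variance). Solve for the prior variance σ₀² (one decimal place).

Posterior precision equals prior precision plus data precision: 1/σ_n² = 1/σ₀² + n/σ².
So 1/σ₀² = 1/1.1033 − 27/32.7 = 0.906372 − 0.825688 = 0.080684.
Hence σ₀² = 1/0.080684 ≈ 12.4.

σ₀² = 12.4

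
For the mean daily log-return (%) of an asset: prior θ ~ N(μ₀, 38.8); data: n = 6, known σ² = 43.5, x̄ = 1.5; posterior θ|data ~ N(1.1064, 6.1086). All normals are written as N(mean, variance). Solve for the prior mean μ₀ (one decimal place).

μ₀ = -1.0

The posterior mean is a precision-weighted average: μ_n = (τ₀μ₀ + τ_data·x̄)/(τ₀+τ_data), with τ₀=1/σ₀² and τ_data=n/σ².
Here τ₀ = 1/38.8 = 0.025773 and τ_data = 6/43.5 = 0.137931, so τ_n = 0.163704.
Rearranging for μ₀: μ₀ = (μ_n·τ_n − τ_data·x̄)/τ₀ = (1.1064·0.163704 − 0.137931·1.5) / 0.025773 = -0.025774/0.025773 ≈ -1.0.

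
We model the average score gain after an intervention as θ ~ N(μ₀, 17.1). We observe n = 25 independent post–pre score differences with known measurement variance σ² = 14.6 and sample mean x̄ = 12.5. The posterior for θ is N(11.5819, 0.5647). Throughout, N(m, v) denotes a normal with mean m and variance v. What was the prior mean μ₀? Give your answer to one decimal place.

μ₀ = -15.3

With known observation variance, the Normal–Normal posterior has precision τ_n = τ₀ + n/σ² and mean μ_n = (τ₀μ₀ + (n/σ²)x̄)/τ_n.
Here τ₀ = 1/17.1 = 0.058480 and τ_data = 25/14.6 = 1.712329, so τ_n = 1.770809.
Rearranging for μ₀: μ₀ = (μ_n·τ_n − τ_data·x̄)/τ₀ = (11.5819·1.770809 − 1.712329·12.5) / 0.058480 = -0.894780/0.058480 ≈ -15.3.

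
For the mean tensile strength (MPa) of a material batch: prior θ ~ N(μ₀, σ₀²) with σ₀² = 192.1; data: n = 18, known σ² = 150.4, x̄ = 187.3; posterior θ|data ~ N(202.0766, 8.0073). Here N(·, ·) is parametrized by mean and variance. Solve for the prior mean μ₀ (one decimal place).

With known observation variance, the Normal–Normal posterior has precision τ_n = τ₀ + n/σ² and mean μ_n = (τ₀μ₀ + (n/σ²)x̄)/τ_n.
Here τ₀ = 1/192.1 = 0.005206 and τ_data = 18/150.4 = 0.119681, so τ_n = 0.124887.
Rearranging for μ₀: μ₀ = (μ_n·τ_n − τ_data·x̄)/τ₀ = (202.0766·0.124887 − 0.119681·187.3) / 0.005206 = 2.820489/0.005206 ≈ 541.8.

μ₀ = 541.8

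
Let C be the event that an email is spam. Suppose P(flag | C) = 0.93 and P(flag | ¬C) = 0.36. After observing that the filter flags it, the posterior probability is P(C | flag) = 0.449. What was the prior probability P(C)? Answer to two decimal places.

In odds form, posterior odds = prior odds × likelihood ratio, so prior odds = posterior odds ÷ LR.
Posterior odds = 0.449/(1−0.449) = 0.8149. LR = 0.93/0.36 = 2.5833.
Prior odds = 0.8149/2.5833 = 0.3154, so P(C) = 0.3154/(1+0.3154) ≈ 0.24.

P(C) = 0.24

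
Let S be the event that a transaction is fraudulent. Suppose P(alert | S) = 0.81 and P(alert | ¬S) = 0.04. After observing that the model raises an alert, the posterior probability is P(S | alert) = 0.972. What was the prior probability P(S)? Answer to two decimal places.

P(S) = 0.63

Bayes' rule in odds form gives O(S|E) = O(S)·[P(E|S)/P(E|¬S)], hence O(S) = O(S|E)/LR.
Posterior odds = 0.972/(1−0.972) = 34.7143. LR = 0.81/0.04 = 20.2500.
Prior odds = 34.7143/20.2500 = 1.7143, so P(S) = 1.7143/(1+1.7143) ≈ 0.63.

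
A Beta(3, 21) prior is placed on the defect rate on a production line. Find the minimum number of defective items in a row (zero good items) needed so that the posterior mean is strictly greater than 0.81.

k = 87

After k defective items and 0 good items the posterior is Beta(3+k, 21), with mean (3+k)/(3+21+k).
Set (3+k)/(24+k) > 0.81 and solve: k > (0.81·24 − 3)/(1 − 0.81) = 86.526.
The smallest integer exceeding 86.526 is 87, and checking k=87: (90)/(111) = 0.8108 > 0.81.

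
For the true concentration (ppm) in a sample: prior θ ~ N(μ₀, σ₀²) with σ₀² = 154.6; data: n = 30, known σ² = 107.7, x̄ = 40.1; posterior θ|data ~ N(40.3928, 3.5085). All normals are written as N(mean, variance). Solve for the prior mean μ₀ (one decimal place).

The posterior mean is a precision-weighted average: μ_n = (τ₀μ₀ + τ_data·x̄)/(τ₀+τ_data), with τ₀=1/σ₀² and τ_data=n/σ².
Here τ₀ = 1/154.6 = 0.006468 and τ_data = 30/107.7 = 0.278552, so τ_n = 0.285020.
Rearranging for μ₀: μ₀ = (μ_n·τ_n − τ_data·x̄)/τ₀ = (40.3928·0.285020 − 0.278552·40.1) / 0.006468 = 0.342821/0.006468 ≈ 53.0.

μ₀ = 53.0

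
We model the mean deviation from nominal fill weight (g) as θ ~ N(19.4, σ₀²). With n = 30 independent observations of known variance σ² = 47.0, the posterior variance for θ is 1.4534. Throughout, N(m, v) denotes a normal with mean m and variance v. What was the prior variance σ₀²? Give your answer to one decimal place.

Posterior precision equals prior precision plus data precision: 1/σ_n² = 1/σ₀² + n/σ².
So 1/σ₀² = 1/1.4534 − 30/47.0 = 0.688042 − 0.638298 = 0.049744.
Hence σ₀² = 1/0.049744 ≈ 20.1.

σ₀² = 20.1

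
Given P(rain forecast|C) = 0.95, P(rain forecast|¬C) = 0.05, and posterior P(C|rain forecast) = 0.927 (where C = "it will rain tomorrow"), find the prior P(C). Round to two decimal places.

Bayes' rule in odds form gives O(C|E) = O(C)·[P(E|C)/P(E|¬C)], hence O(C) = O(C|E)/LR.
Posterior odds = 0.927/(1−0.927) = 12.6986. LR = 0.95/0.05 = 19.0000.
Prior odds = 12.6986/19.0000 = 0.6683, so P(C) = 0.6683/(1+0.6683) ≈ 0.40.

P(C) = 0.40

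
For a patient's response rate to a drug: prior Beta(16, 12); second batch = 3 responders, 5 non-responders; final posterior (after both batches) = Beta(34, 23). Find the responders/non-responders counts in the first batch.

15 responders and 6 non-responders

Sequential conjugate updates are equivalent to a single update on the pooled data, so total successes = posterior α − prior α and total failures = posterior β − prior β.
Total across both batches: 34−16=18 responders, 23−12=11 non-responders.
Subtract the second batch: 18−3=15 responders and 11−5=6 non-responders.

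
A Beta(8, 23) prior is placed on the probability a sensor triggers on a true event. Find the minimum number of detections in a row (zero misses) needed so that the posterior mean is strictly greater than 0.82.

After k detections and 0 misses the posterior is Beta(8+k, 23), with mean (8+k)/(8+23+k).
Set (8+k)/(31+k) > 0.82 and solve: k > (0.82·31 − 8)/(1 − 0.82) = 96.778.
The smallest integer exceeding 96.778 is 97, and checking k=97: (105)/(128) = 0.8203 > 0.82.

k = 97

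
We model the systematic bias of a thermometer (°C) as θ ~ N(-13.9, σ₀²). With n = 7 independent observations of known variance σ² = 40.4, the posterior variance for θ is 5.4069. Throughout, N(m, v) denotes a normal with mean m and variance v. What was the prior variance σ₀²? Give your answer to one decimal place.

σ₀² = 85.6

For the Normal–Normal model with known σ², precisions add: τ_n = τ₀ + n/σ².
So 1/σ₀² = 1/5.4069 − 7/40.4 = 0.184949 − 0.173267 = 0.011682.
Hence σ₀² = 1/0.011682 ≈ 85.6.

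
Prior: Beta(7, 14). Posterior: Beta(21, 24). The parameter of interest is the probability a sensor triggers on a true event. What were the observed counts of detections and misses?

14 detections and 10 misses

Under Beta–binomial conjugacy the posterior parameters are (a+s, b+f).
So s = 21 − 7 = 14 and f = 24 − 14 = 10.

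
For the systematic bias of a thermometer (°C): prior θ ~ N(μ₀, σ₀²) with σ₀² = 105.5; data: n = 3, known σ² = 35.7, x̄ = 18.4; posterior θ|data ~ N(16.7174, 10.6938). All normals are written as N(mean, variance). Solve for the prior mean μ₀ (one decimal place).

μ₀ = 1.8

With known observation variance, the Normal–Normal posterior has precision τ_n = τ₀ + n/σ² and mean μ_n = (τ₀μ₀ + (n/σ²)x̄)/τ_n.
Here τ₀ = 1/105.5 = 0.009479 and τ_data = 3/35.7 = 0.084034, so τ_n = 0.093513.
Rearranging for μ₀: μ₀ = (μ_n·τ_n − τ_data·x̄)/τ₀ = (16.7174·0.093513 − 0.084034·18.4) / 0.009479 = 0.017069/0.009479 ≈ 1.8.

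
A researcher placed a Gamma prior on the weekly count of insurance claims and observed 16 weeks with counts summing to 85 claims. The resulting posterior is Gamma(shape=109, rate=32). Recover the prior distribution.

Gamma–Poisson conjugacy: posterior shape = α + Σxᵢ, posterior rate = β + n.
So α = 109 − 85 = 24 and β = 32 − 16 = 16.

Gamma(shape=24, rate=16)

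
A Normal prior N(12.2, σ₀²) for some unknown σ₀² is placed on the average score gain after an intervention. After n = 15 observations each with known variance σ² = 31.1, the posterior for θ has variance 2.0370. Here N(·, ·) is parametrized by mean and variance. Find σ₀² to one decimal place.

σ₀² = 116.2

For the Normal–Normal model with known σ², precisions add: τ_n = τ₀ + n/σ².
So 1/σ₀² = 1/2.0370 − 15/31.1 = 0.490918 − 0.482315 = 0.008603.
Hence σ₀² = 1/0.008603 ≈ 116.2.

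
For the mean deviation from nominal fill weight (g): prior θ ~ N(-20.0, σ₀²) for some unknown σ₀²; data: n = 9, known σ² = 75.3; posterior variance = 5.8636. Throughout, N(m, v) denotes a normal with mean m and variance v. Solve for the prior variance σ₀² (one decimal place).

For the Normal–Normal model with known σ², precisions add: τ_n = τ₀ + n/σ².
So 1/σ₀² = 1/5.8636 − 9/75.3 = 0.170544 − 0.119522 = 0.051022.
Hence σ₀² = 1/0.051022 ≈ 19.6.

σ₀² = 19.6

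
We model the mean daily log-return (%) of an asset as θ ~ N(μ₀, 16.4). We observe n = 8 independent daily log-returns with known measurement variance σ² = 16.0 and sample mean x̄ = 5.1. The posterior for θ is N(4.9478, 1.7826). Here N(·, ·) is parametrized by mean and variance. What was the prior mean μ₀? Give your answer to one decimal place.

With known observation variance, the Normal–Normal posterior has precision τ_n = τ₀ + n/σ² and mean μ_n = (τ₀μ₀ + (n/σ²)x̄)/τ_n.
Here τ₀ = 1/16.4 = 0.060976 and τ_data = 8/16.0 = 0.500000, so τ_n = 0.560976.
Rearranging for μ₀: μ₀ = (μ_n·τ_n − τ_data·x̄)/τ₀ = (4.9478·0.560976 − 0.500000·5.1) / 0.060976 = 0.225597/0.060976 ≈ 3.7.

μ₀ = 3.7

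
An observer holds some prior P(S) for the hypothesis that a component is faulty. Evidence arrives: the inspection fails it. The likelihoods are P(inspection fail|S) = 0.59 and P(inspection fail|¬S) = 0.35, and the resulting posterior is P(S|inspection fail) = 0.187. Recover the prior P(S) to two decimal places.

P(S) = 0.12

Bayes' rule in odds form gives O(S|E) = O(S)·[P(E|S)/P(E|¬S)], hence O(S) = O(S|E)/LR.
Posterior odds = 0.187/(1−0.187) = 0.2300. LR = 0.59/0.35 = 1.6857.
Prior odds = 0.2300/1.6857 = 0.1364, so P(S) = 0.1364/(1+0.1364) ≈ 0.12.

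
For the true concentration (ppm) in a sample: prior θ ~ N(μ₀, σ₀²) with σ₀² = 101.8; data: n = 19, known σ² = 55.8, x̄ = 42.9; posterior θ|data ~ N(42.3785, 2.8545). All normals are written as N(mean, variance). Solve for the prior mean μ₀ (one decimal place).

With known observation variance, the Normal–Normal posterior has precision τ_n = τ₀ + n/σ² and mean μ_n = (τ₀μ₀ + (n/σ²)x̄)/τ_n.
Here τ₀ = 1/101.8 = 0.009823 and τ_data = 19/55.8 = 0.340502, so τ_n = 0.350325.
Rearranging for μ₀: μ₀ = (μ_n·τ_n − τ_data·x̄)/τ₀ = (42.3785·0.350325 − 0.340502·42.9) / 0.009823 = 0.238712/0.009823 ≈ 24.3.

μ₀ = 24.3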